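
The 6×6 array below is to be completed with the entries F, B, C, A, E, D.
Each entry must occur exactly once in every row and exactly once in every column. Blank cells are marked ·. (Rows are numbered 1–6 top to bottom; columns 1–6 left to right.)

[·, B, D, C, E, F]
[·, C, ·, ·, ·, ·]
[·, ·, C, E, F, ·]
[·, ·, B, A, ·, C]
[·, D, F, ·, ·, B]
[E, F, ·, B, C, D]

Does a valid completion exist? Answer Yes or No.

No

Row 5, column 4: row 5 together with column 4 already contain {F, B, C, A, E, D} — every symbol — so nothing can go there. The grid has no valid completion.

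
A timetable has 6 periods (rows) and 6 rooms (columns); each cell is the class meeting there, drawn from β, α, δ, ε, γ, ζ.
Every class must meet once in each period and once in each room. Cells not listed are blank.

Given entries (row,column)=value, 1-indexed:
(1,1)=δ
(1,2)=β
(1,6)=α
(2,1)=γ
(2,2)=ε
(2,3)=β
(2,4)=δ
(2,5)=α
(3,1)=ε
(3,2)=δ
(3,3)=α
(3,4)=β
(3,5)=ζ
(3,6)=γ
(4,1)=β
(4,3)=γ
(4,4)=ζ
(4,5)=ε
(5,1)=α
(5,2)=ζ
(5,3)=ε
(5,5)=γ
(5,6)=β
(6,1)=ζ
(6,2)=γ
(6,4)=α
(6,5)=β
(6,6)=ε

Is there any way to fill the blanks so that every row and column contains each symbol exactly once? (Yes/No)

Period 1, room 5: period 1 together with room 5 already contain {β, α, δ, ε, γ, ζ} — every symbol — so nothing can go there. The grid has no valid completion.

No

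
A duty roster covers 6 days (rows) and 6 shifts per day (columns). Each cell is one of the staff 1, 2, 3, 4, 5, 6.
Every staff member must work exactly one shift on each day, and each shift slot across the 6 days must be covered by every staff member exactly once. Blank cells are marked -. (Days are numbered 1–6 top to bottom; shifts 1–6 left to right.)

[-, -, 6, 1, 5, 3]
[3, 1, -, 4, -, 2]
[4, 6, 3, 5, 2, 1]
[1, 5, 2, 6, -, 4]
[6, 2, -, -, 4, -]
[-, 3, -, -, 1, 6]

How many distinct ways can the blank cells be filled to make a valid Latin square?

Day 1, shift 1: eliminating its day and shift leaves {2}.
Day 1, shift 2: eliminating its day and shift leaves {4}.
Day 2, shift 3: eliminating its day and shift leaves {5}.
Day 2, shift 5: eliminating its day and shift leaves {6}.
Day 4, shift 5: eliminating its day and shift leaves {3}.
Day 5, shift 3: eliminating its day and shift leaves {1, 5}.
Day 5, shift 4: eliminating its day and shift leaves {3}.
Day 5, shift 6: eliminating its day and shift leaves {5}.
Day 6, shift 1: eliminating its day and shift leaves {2, 5}.
Day 6, shift 3: eliminating its day and shift leaves {4, 5}.
Day 6, shift 4: eliminating its day and shift leaves {2}.
Only one assignment across all blanks avoids any day or shift repeat, giving 1 completion.

1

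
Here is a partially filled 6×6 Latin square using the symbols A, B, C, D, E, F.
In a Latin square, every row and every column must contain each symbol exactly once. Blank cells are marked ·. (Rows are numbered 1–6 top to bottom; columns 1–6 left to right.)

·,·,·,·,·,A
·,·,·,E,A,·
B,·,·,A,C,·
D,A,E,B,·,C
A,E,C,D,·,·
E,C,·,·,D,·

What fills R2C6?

D

Row 4, column 5: row 4 has {A, B, C, D, E} and column 5 has {A, C, D}, leaving only F.
Row 5, column 5: row 5 has {A, C, D, E} and column 5 has {A, C, D, F}, leaving only B.
Row 1, column 5: row 1 has {A} and column 5 has {A, B, C, D, F}, leaving only E.
Row 5, column 6: row 5 has {A, B, C, D, E} and column 6 has {A, C}, leaving only F.
Row 6, column 4: row 6 has {C, D, E} and column 4 has {A, B, D, E}, leaving only F.
Row 1, column 4: row 1 has {A, E} and column 4 has {A, B, D, E, F}, leaving only C.
Row 1, column 1: row 1 has {A, C, E} and column 1 has {A, B, D, E}, leaving only F.
Row 2, column 1: row 2 has {A, E} and column 1 has {A, B, D, E, F}, leaving only C.
Row 6, column 6: row 6 has {C, D, E, F} and column 6 has {A, C, F}, leaving only B.
Row 2 already has {A, C, E} and column 6 already has {A, B, C, F}, so row 2, column 6 must be D.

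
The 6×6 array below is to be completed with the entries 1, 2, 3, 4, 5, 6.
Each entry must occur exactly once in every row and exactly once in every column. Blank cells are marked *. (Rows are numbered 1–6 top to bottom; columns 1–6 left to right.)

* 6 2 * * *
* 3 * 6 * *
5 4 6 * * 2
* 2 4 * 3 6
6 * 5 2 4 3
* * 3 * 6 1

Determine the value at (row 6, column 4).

Row 2, column 3: row 2 has {3, 6} and column 3 has {2, 3, 4, 5, 6}, leaving only 1.
Row 3, column 5: row 3 has {2, 4, 5, 6} and column 5 has {3, 4, 6}, leaving only 1.
Row 1, column 5: row 1 has {2, 6} and column 5 has {1, 3, 4, 6}, leaving only 5.
Row 1, column 6: row 1 has {2, 5, 6} and column 6 has {1, 2, 3, 6}, leaving only 4.
Row 2, column 5: row 2 has {1, 3, 6} and column 5 has {1, 3, 4, 5, 6}, leaving only 2.
Row 2, column 1: row 2 has {1, 2, 3, 6} and column 1 has {5, 6}, leaving only 4.
Row 2, column 6: row 2 has {1, 2, 3, 4, 6} and column 6 has {1, 2, 3, 4, 6}, leaving only 5.
Row 3, column 4: row 3 has {1, 2, 4, 5, 6} and column 4 has {2, 6}, leaving only 3.
Row 1, column 4: row 1 has {2, 4, 5, 6} and column 4 has {2, 3, 6}, leaving only 1.
Row 1, column 1: row 1 has {1, 2, 4, 5, 6} and column 1 has {4, 5, 6}, leaving only 3.
Row 4, column 1: row 4 has {2, 3, 4, 6} and column 1 has {3, 4, 5, 6}, leaving only 1.
Row 4, column 4: row 4 has {1, 2, 3, 4, 6} and column 4 has {1, 2, 3, 6}, leaving only 5.
Row 6 already has {1, 3, 6} and column 4 already has {1, 2, 3, 5, 6}, so row 6, column 4 must be 4.

4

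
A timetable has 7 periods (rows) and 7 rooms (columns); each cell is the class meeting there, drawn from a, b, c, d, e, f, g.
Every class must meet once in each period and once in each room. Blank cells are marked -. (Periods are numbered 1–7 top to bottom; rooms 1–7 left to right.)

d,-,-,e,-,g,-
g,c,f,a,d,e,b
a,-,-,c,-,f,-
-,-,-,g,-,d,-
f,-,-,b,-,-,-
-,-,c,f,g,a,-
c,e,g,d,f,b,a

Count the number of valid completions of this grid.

9

Period 1, room 2: eliminating its period and room leaves {a, b, f}.
Period 1, room 3: eliminating its period and room leaves {a, b}.
Period 1, room 5: eliminating its period and room leaves {a, b, c}.
Period 1, room 7: eliminating its period and room leaves {c, f}.
Period 3, room 2: eliminating its period and room leaves {b, d, g}.
Period 3, room 3: eliminating its period and room leaves {b, d, e}.
Period 3, room 5: eliminating its period and room leaves {b, e}.
Period 3, room 7: eliminating its period and room leaves {d, e, g}.
Period 4, room 1: eliminating its period and room leaves {b, e}.
Period 4, room 2: eliminating its period and room leaves {a, b, f}.
Period 4, room 3: eliminating its period and room leaves {a, b, e}.
Period 4, room 5: eliminating its period and room leaves {a, b, c, e}.
Period 4, room 7: eliminating its period and room leaves {c, e, f}.
Period 5, room 2: eliminating its period and room leaves {a, d, g}.
Period 5, room 3: eliminating its period and room leaves {a, d, e}.
Period 5, room 5: eliminating its period and room leaves {a, c, e}.
Period 5, room 6: eliminating its period and room leaves {c}.
Period 5, room 7: eliminating its period and room leaves {c, d, e, g}.
Period 6, room 1: eliminating its period and room leaves {b, e}.
Period 6, room 2: eliminating its period and room leaves {b, d}.
Period 6, room 7: eliminating its period and room leaves {d, e}.
Enumerating the assignments across these blanks that avoid any period or room repeat gives 9 completions.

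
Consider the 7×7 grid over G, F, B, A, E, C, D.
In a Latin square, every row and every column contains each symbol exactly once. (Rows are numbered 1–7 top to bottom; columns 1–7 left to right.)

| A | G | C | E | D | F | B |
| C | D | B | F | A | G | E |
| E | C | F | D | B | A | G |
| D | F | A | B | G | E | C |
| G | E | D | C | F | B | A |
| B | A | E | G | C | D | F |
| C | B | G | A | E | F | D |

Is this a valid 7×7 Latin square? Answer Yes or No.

No

Every row is a permutation, but column 6 contains F twice (at rows 1 and 7).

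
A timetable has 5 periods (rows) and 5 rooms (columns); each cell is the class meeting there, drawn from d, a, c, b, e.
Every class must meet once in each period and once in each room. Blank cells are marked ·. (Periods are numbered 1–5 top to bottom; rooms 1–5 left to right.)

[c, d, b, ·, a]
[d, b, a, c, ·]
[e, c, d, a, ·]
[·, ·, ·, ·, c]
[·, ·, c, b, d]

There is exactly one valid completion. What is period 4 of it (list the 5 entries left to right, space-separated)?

b a e d c

Period 4, room 3: period 4 has {c} and room 3 has {d, a, c, b}, leaving only e.
Period 4, room 2: period 4 has {c, e} and room 2 has {d, c, b}, leaving only a.
Period 4, room 1: period 4 has {a, c, e} and room 1 has {d, c, e}, leaving only b.
Period 4, room 4: period 4 has {a, c, b, e} and room 4 has {a, c, b}, leaving only d.
So period 4 reads: b a e d c.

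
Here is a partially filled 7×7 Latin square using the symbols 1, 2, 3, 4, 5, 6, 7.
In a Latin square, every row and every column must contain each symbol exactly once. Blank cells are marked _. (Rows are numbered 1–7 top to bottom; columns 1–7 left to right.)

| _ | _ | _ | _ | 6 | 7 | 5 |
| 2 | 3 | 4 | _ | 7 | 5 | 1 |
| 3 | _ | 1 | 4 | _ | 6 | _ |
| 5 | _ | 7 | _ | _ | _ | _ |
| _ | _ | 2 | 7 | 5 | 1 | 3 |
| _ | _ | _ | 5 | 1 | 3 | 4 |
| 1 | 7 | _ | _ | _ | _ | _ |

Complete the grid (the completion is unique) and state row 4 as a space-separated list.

Row 1, column 1: row 1 has {5, 6, 7} and column 1 has {1, 2, 3, 5}, leaving only 4.
Row 1, column 3: row 1 has {4, 5, 6, 7} and column 3 has {1, 2, 4, 7}, leaving only 3.
Row 2, column 4: row 2 has {1, 2, 3, 4, 5, 7} and column 4 has {4, 5, 7}, leaving only 6.
Row 3, column 5: row 3 has {1, 3, 4, 6} and column 5 has {1, 5, 6, 7}, leaving only 2.
Row 3, column 2: row 3 has {1, 2, 3, 4, 6} and column 2 has {3, 7}, leaving only 5.
Row 3, column 7: row 3 has {1, 2, 3, 4, 5, 6} and column 7 has {1, 3, 4, 5}, leaving only 7.
Row 5, column 1: row 5 has {1, 2, 3, 5, 7} and column 1 has {1, 2, 3, 4, 5}, leaving only 6.
Row 5, column 2: row 5 has {1, 2, 3, 5, 6, 7} and column 2 has {3, 5, 7}, leaving only 4.
Row 6, column 1: row 6 has {1, 3, 4, 5} and column 1 has {1, 2, 3, 4, 5, 6}, leaving only 7.
Row 6, column 3: row 6 has {1, 3, 4, 5, 7} and column 3 has {1, 2, 3, 4, 7}, leaving only 6.
Row 6, column 2: row 6 has {1, 3, 4, 5, 6, 7} and column 2 has {3, 4, 5, 7}, leaving only 2.
Row 1, column 2: row 1 has {3, 4, 5, 6, 7} and column 2 has {2, 3, 4, 5, 7}, leaving only 1.
Row 4, column 2: row 4 has {5, 7} and column 2 has {1, 2, 3, 4, 5, 7}, leaving only 6.
Row 4, column 7: row 4 has {5, 6, 7} and column 7 has {1, 3, 4, 5, 7}, leaving only 2.
Row 4, column 6: row 4 has {2, 5, 6, 7} and column 6 has {1, 3, 5, 6, 7}, leaving only 4.
Row 4, column 5: row 4 has {2, 4, 5, 6, 7} and column 5 has {1, 2, 5, 6, 7}, leaving only 3.
Row 4, column 4: row 4 has {2, 3, 4, 5, 6, 7} and column 4 has {4, 5, 6, 7}, leaving only 1.
So row 4 reads: 5 6 7 1 3 4 2.

5 6 7 1 3 4 2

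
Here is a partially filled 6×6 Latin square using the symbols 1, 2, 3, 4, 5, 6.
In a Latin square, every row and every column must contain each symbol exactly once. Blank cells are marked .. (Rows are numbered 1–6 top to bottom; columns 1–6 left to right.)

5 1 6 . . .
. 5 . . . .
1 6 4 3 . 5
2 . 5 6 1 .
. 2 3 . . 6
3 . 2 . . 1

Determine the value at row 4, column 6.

Row 2, column 3: row 2 has {5} and column 3 has {2, 3, 4, 5, 6}, leaving only 1.
Row 3, column 5: row 3 has {1, 3, 4, 5, 6} and column 5 has {1}, leaving only 2.
Row 5, column 1: row 5 has {2, 3, 6} and column 1 has {1, 2, 3, 5}, leaving only 4.
Row 2, column 1: row 2 has {1, 5} and column 1 has {1, 2, 3, 4, 5}, leaving only 6.
Row 5, column 5: row 5 has {2, 3, 4, 6} and column 5 has {1, 2}, leaving only 5.
Row 5, column 4: row 5 has {2, 3, 4, 5, 6} and column 4 has {3, 6}, leaving only 1.
Row 6, column 2: row 6 has {1, 2, 3} and column 2 has {1, 2, 5, 6}, leaving only 4.
Row 4, column 2: row 4 has {1, 2, 5, 6} and column 2 has {1, 2, 4, 5, 6}, leaving only 3.
Row 4 already has {1, 2, 3, 5, 6} and column 6 already has {1, 5, 6}, so row 4, column 6 must be 4.

4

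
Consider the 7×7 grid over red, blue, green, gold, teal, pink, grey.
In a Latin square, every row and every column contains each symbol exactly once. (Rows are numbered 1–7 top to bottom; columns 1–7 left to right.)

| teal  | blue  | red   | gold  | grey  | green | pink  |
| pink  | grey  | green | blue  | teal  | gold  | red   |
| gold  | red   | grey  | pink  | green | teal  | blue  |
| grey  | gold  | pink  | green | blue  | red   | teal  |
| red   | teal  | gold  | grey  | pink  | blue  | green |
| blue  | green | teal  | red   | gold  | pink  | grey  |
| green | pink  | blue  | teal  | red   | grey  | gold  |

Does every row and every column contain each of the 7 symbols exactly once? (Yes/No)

Yes

Each row is a permutation of the 7 symbols, and so is each column.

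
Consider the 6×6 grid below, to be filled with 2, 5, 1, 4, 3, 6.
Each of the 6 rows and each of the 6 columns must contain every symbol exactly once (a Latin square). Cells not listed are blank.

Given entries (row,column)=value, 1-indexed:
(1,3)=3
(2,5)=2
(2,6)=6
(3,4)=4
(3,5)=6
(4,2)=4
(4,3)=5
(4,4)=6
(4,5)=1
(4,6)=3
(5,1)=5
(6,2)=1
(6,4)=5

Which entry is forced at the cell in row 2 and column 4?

3

Row 4, column 1: row 4 has {5, 1, 4, 3, 6} and column 1 has {5}, leaving only 2.
Row 2, column 4 is narrowed to {1, 3}.
If it were 1, then row 5, column 6 would be left with no valid symbol.
So row 2, column 4 must be 3.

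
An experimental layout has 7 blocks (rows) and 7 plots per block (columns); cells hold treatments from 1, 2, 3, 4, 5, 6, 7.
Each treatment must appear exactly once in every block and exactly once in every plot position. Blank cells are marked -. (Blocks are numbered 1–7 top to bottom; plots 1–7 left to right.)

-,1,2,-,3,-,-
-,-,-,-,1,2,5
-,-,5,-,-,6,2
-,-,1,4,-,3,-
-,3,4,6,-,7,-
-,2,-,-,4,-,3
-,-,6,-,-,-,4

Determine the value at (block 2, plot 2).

Block 3, plot 5: block 3 has {2, 5, 6} and plot 5 has {1, 3, 4}, leaving only 7.
Block 3, plot 2: block 3 has {2, 5, 6, 7} and plot 2 has {1, 2, 3}, leaving only 4.
Block 5, plot 7: block 5 has {3, 4, 6, 7} and plot 7 has {2, 3, 4, 5}, leaving only 1.
Block 6, plot 3: block 6 has {2, 3, 4} and plot 3 has {1, 2, 4, 5, 6}, leaving only 7.
Block 2, plot 3: block 2 has {1, 2, 5} and plot 3 has {1, 2, 4, 5, 6, 7}, leaving only 3.
Block 2, plot 4: block 2 has {1, 2, 3, 5} and plot 4 has {4, 6}, leaving only 7.
Block 2 already has {1, 2, 3, 5, 7} and plot 2 already has {1, 2, 3, 4}, so block 2, plot 2 must be 6.

6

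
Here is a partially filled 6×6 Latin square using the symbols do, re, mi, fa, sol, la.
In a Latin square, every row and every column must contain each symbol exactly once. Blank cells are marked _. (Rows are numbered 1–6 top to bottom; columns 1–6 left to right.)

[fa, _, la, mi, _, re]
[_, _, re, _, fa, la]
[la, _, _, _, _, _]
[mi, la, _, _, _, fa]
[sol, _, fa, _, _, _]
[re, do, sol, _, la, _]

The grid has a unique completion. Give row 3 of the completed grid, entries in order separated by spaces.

Row 1, column 2: row 1 has {re, mi, fa, la} and column 2 has {do, la}, leaving only sol.
Row 1, column 5: row 1 has {re, mi, fa, sol, la} and column 5 has {fa, la}, leaving only do.
Row 2, column 1: row 2 has {re, fa, la} and column 1 has {re, mi, fa, sol, la}, leaving only do.
Row 2, column 2: row 2 has {do, re, fa, la} and column 2 has {do, sol, la}, leaving only mi.
Row 2, column 4: row 2 has {do, re, mi, fa, la} and column 4 has {mi}, leaving only sol.
Row 4, column 3: row 4 has {mi, fa, la} and column 3 has {re, fa, sol, la}, leaving only do.
Row 3, column 3: row 3 has {la} and column 3 has {do, re, fa, sol, la}, leaving only mi.
Row 4, column 4: row 4 has {do, mi, fa, la} and column 4 has {mi, sol}, leaving only re.
Row 4, column 5: row 4 has {do, re, mi, fa, la} and column 5 has {do, fa, la}, leaving only sol.
Row 3, column 5: row 3 has {mi, la} and column 5 has {do, fa, sol, la}, leaving only re.
Row 3, column 2: row 3 has {re, mi, la} and column 2 has {do, mi, sol, la}, leaving only fa.
Row 3, column 4: row 3 has {re, mi, fa, la} and column 4 has {re, mi, sol}, leaving only do.
Row 3, column 6: row 3 has {do, re, mi, fa, la} and column 6 has {re, fa, la}, leaving only sol.
So row 3 reads: la fa mi do re sol.

la fa mi do re sol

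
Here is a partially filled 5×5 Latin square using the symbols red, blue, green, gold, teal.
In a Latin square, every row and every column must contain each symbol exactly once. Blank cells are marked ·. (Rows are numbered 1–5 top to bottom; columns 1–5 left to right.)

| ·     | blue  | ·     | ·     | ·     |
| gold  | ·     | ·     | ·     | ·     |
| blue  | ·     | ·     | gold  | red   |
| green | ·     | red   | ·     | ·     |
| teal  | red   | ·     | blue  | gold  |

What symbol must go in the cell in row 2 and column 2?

teal

Row 1, column 1: row 1 has {blue} and column 1 has {blue, green, gold, teal}, leaving only red.
Row 4, column 4: row 4 has {red, green} and column 4 has {blue, gold}, leaving only teal.
Row 1, column 4: row 1 has {red, blue} and column 4 has {blue, gold, teal}, leaving only green.
Row 1, column 5: row 1 has {red, blue, green} and column 5 has {red, gold}, leaving only teal.
Row 1, column 3: row 1 has {red, blue, green, teal} and column 3 has {red}, leaving only gold.
Row 2, column 4: row 2 has {gold} and column 4 has {blue, green, gold, teal}, leaving only red.
Row 4, column 2: row 4 has {red, green, teal} and column 2 has {red, blue}, leaving only gold.
Row 4, column 5: row 4 has {red, green, gold, teal} and column 5 has {red, gold, teal}, leaving only blue.
Row 2, column 5: row 2 has {red, gold} and column 5 has {red, blue, gold, teal}, leaving only green.
Row 2 already has {red, green, gold} and column 2 already has {red, blue, gold}, so row 2, column 2 must be teal.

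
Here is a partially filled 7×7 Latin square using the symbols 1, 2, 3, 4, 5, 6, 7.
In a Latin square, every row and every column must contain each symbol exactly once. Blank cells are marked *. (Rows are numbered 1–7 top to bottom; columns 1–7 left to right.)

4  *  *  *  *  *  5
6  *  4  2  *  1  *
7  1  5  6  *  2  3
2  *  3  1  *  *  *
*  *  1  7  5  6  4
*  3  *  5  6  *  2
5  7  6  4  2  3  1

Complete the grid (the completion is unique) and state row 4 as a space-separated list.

2 4 3 1 7 5 6

Row 1, column 4: row 1 has {4, 5} and column 4 has {1, 2, 4, 5, 6, 7}, leaving only 3.
Row 1, column 6: row 1 has {3, 4, 5} and column 6 has {1, 2, 3, 6}, leaving only 7.
Row 1, column 3: row 1 has {3, 4, 5, 7} and column 3 has {1, 3, 4, 5, 6}, leaving only 2.
Row 1, column 2: row 1 has {2, 3, 4, 5, 7} and column 2 has {1, 3, 7}, leaving only 6.
Row 1, column 5: row 1 has {2, 3, 4, 5, 6, 7} and column 5 has {2, 5, 6}, leaving only 1.
Row 2, column 2: row 2 has {1, 2, 4, 6} and column 2 has {1, 3, 6, 7}, leaving only 5.
Row 4, column 2: row 4 has {1, 2, 3} and column 2 has {1, 3, 5, 6, 7}, leaving only 4.
Row 4, column 5: row 4 has {1, 2, 3, 4} and column 5 has {1, 2, 5, 6}, leaving only 7.
Row 4, column 6: row 4 has {1, 2, 3, 4, 7} and column 6 has {1, 2, 3, 6, 7}, leaving only 5.
Row 4, column 7: row 4 has {1, 2, 3, 4, 5, 7} and column 7 has {1, 2, 3, 4, 5}, leaving only 6.
So row 4 reads: 2 4 3 1 7 5 6.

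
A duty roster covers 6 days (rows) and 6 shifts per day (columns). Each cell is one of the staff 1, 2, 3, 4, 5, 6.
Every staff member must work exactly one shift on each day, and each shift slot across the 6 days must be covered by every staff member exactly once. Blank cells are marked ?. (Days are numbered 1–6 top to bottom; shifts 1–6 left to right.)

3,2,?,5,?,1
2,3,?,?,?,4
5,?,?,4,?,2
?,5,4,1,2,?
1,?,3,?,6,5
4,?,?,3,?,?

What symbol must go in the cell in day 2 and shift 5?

Day 1, shift 3: day 1 has {1, 2, 3, 5} and shift 3 has {3, 4}, leaving only 6.
Day 1, shift 5: day 1 has {1, 2, 3, 5, 6} and shift 5 has {2, 6}, leaving only 4.
Day 2, shift 4: day 2 has {2, 3, 4} and shift 4 has {1, 3, 4, 5}, leaving only 6.
Day 3, shift 3: day 3 has {2, 4, 5} and shift 3 has {3, 4, 6}, leaving only 1.
Day 2, shift 3: day 2 has {2, 3, 4, 6} and shift 3 has {1, 3, 4, 6}, leaving only 5.
Day 2 already has {2, 3, 4, 5, 6} and shift 5 already has {2, 4, 6}, so day 2, shift 5 must be 1.

1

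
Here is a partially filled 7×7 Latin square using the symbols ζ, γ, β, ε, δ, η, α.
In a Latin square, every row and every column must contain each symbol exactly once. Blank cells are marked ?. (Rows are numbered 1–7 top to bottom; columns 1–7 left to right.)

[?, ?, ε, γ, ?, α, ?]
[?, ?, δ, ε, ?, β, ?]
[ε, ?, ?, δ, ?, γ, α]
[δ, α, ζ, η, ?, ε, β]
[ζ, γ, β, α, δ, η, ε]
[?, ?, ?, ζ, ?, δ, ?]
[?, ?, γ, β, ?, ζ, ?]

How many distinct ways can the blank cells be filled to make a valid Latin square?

Row 1, column 1: eliminating its row and column leaves {β, η}.
Row 1, column 2: eliminating its row and column leaves {ζ, β, δ, η}.
Row 1, column 5: eliminating its row and column leaves {ζ, β, η}.
Row 1, column 7: eliminating its row and column leaves {ζ, δ, η}.
Row 2, column 1: eliminating its row and column leaves {γ, η, α}.
Row 2, column 2: eliminating its row and column leaves {ζ, η}.
Row 2, column 5: eliminating its row and column leaves {ζ, γ, η, α}.
Row 2, column 7: eliminating its row and column leaves {ζ, γ, η}.
Row 3, column 2: eliminating its row and column leaves {ζ, β, η}.
Row 3, column 3: eliminating its row and column leaves {η}.
Row 3, column 5: eliminating its row and column leaves {ζ, β, η}.
Row 4, column 5: eliminating its row and column leaves {γ}.
Row 6, column 1: eliminating its row and column leaves {γ, β, η, α}.
Row 6, column 2: eliminating its row and column leaves {β, ε, η}.
Row 6, column 3: eliminating its row and column leaves {η, α}.
Row 6, column 5: eliminating its row and column leaves {γ, β, ε, η, α}.
Row 6, column 7: eliminating its row and column leaves {γ, η}.
Row 7, column 1: eliminating its row and column leaves {η, α}.
Row 7, column 2: eliminating its row and column leaves {ε, δ, η}.
Row 7, column 5: eliminating its row and column leaves {ε, η, α}.
Row 7, column 7: eliminating its row and column leaves {δ, η}.
Enumerating the assignments across these blanks that avoid any row or column repeat gives 9 completions.

9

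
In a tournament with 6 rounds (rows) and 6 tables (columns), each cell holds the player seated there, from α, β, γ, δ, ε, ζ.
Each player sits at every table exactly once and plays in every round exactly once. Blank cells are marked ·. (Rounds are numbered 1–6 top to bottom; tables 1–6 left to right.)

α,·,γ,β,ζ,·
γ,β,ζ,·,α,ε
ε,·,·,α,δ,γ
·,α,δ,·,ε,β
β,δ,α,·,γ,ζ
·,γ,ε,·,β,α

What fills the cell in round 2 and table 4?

δ

Round 2 already has {α, β, γ, ε, ζ} and table 4 already has {α, β}, so round 2, table 4 must be δ.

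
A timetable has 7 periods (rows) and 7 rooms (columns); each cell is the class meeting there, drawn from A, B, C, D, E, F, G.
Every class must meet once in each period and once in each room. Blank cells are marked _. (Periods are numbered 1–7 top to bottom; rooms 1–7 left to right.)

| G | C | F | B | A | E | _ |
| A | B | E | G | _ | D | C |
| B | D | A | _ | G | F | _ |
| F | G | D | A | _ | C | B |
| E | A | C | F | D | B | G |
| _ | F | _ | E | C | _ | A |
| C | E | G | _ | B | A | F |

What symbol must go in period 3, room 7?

E

Period 3 already has {A, B, D, F, G} and room 7 already has {A, B, C, F, G}, so period 3, room 7 must be E.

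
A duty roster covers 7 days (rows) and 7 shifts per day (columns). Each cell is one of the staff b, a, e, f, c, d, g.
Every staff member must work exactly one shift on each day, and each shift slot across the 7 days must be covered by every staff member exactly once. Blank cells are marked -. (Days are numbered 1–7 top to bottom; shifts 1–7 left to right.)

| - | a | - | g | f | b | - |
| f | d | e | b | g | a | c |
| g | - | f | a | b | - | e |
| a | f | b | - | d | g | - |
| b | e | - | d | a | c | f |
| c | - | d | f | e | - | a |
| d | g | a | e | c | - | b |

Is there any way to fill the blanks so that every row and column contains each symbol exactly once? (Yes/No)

Day 4, shift 7: day 4 together with shift 7 already contain {b, a, e, f, c, d, g} — every symbol — so nothing can go there. The grid has no valid completion.

No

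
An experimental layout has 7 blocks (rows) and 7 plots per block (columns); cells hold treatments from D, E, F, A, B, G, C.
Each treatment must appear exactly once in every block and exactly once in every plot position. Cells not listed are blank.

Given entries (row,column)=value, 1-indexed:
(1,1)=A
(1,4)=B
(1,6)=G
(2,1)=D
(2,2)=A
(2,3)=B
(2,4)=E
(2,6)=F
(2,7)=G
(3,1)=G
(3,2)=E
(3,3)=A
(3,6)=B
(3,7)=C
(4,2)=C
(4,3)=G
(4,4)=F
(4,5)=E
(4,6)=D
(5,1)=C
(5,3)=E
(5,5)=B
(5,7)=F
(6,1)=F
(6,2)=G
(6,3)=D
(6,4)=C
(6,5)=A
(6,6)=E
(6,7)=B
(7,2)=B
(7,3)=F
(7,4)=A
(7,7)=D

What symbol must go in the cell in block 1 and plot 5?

D

Block 1, plot 3: block 1 has {A, B, G} and plot 3 has {D, E, F, A, B, G}, leaving only C.
Block 1, plot 7: block 1 has {A, B, G, C} and plot 7 has {D, F, B, G, C}, leaving only E.
Block 2, plot 5: block 2 has {D, E, F, A, B, G} and plot 5 has {E, A, B}, leaving only C.
Block 3, plot 4: block 3 has {E, A, B, G, C} and plot 4 has {E, F, A, B, C}, leaving only D.
Block 3, plot 5: block 3 has {D, E, A, B, G, C} and plot 5 has {E, A, B, C}, leaving only F.
Block 1 already has {E, A, B, G, C} and plot 5 already has {E, F, A, B, C}, so block 1, plot 5 must be D.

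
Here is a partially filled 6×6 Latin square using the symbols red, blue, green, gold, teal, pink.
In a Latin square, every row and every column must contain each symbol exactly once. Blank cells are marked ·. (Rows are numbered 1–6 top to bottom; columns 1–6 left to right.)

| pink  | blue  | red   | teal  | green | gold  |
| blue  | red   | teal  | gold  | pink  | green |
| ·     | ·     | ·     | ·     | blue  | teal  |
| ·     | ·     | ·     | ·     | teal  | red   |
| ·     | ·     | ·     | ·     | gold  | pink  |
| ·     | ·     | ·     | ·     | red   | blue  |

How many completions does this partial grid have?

16

Row 3, column 1: eliminating its row and column leaves {red, green, gold}.
Row 3, column 2: eliminating its row and column leaves {green, gold, pink}.
Row 3, column 3: eliminating its row and column leaves {green, gold, pink}.
Row 3, column 4: eliminating its row and column leaves {red, green, pink}.
Row 4, column 1: eliminating its row and column leaves {green, gold}.
Row 4, column 2: eliminating its row and column leaves {green, gold, pink}.
Row 4, column 3: eliminating its row and column leaves {blue, green, gold, pink}.
Row 4, column 4: eliminating its row and column leaves {blue, green, pink}.
Row 5, column 1: eliminating its row and column leaves {red, green, teal}.
Row 5, column 2: eliminating its row and column leaves {green, teal}.
Row 5, column 3: eliminating its row and column leaves {blue, green}.
Row 5, column 4: eliminating its row and column leaves {red, blue, green}.
Row 6, column 1: eliminating its row and column leaves {green, gold, teal}.
Row 6, column 2: eliminating its row and column leaves {green, gold, teal, pink}.
Row 6, column 3: eliminating its row and column leaves {green, gold, pink}.
Row 6, column 4: eliminating its row and column leaves {green, pink}.
Enumerating the assignments across these blanks that avoid any row or column repeat gives 16 completions.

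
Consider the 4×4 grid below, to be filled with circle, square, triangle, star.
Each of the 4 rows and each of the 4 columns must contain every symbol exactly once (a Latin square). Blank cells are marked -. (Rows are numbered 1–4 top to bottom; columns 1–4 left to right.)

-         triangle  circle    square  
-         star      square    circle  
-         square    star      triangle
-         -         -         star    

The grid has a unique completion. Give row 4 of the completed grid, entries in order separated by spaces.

Row 4, column 2: row 4 has {star} and column 2 has {square, triangle, star}, leaving only circle.
Row 4, column 3: row 4 has {circle, star} and column 3 has {circle, square, star}, leaving only triangle.
Row 4, column 1: row 4 has {circle, triangle, star} and column 1 has {}, leaving only square.
So row 4 reads: square circle triangle star.

square circle triangle star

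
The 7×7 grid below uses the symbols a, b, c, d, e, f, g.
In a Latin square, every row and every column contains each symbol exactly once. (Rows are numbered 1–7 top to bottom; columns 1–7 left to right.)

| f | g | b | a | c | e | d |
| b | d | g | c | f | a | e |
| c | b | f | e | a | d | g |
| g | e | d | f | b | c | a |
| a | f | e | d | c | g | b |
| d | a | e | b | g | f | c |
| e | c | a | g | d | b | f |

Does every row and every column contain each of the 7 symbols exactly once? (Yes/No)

No

Every row is a permutation, but column 3 contains e twice (at rows 5 and 6).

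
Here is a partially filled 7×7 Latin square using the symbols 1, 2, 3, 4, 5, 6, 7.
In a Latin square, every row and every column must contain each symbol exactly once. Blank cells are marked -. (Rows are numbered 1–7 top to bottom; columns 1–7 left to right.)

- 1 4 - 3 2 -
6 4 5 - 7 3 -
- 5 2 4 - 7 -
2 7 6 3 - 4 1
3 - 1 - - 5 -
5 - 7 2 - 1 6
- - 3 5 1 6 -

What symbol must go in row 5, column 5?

Row 1, column 1: row 1 has {1, 2, 3, 4} and column 1 has {2, 3, 5, 6}, leaving only 7.
Row 1, column 4: row 1 has {1, 2, 3, 4, 7} and column 4 has {2, 3, 4, 5}, leaving only 6.
Row 1, column 7: row 1 has {1, 2, 3, 4, 6, 7} and column 7 has {1, 6}, leaving only 5.
Row 2, column 4: row 2 has {3, 4, 5, 6, 7} and column 4 has {2, 3, 4, 5, 6}, leaving only 1.
Row 2, column 7: row 2 has {1, 3, 4, 5, 6, 7} and column 7 has {1, 5, 6}, leaving only 2.
Row 3, column 1: row 3 has {2, 4, 5, 7} and column 1 has {2, 3, 5, 6, 7}, leaving only 1.
Row 3, column 5: row 3 has {1, 2, 4, 5, 7} and column 5 has {1, 3, 7}, leaving only 6.
Row 3, column 7: row 3 has {1, 2, 4, 5, 6, 7} and column 7 has {1, 2, 5, 6}, leaving only 3.
Row 4, column 5: row 4 has {1, 2, 3, 4, 6, 7} and column 5 has {1, 3, 6, 7}, leaving only 5.
Row 5, column 4: row 5 has {1, 3, 5} and column 4 has {1, 2, 3, 4, 5, 6}, leaving only 7.
Row 5, column 7: row 5 has {1, 3, 5, 7} and column 7 has {1, 2, 3, 5, 6}, leaving only 4.
Row 5 already has {1, 3, 4, 5, 7} and column 5 already has {1, 3, 5, 6, 7}, so row 5, column 5 must be 2.

2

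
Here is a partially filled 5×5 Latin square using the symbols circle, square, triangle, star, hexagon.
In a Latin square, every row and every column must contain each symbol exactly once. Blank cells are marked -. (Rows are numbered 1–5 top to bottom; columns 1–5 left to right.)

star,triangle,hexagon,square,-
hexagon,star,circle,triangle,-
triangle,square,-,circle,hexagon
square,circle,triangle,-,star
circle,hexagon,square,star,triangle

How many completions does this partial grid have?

Row 1, column 5: eliminating its row and column leaves {circle}.
Row 2, column 5: eliminating its row and column leaves {square}.
Row 3, column 3: eliminating its row and column leaves {star}.
Row 4, column 4: eliminating its row and column leaves {hexagon}.
Only one assignment across all blanks avoids any row or column repeat, giving 1 completion.

1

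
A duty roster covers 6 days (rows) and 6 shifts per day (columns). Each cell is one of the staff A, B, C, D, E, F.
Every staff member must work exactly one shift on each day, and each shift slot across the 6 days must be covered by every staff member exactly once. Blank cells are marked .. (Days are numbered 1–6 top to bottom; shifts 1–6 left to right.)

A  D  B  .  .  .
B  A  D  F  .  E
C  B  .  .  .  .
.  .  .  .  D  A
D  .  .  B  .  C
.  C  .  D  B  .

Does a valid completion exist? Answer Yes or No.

No

Day 1, shift 6: day 1 has {A, B, D} and shift 6 has {A, C, E}, so it must be F.
Now day 6, shift 6: day 6 together with shift 6 already contain {A, B, C, D, E, F} — every symbol — so nothing can go there. The grid has no valid completion.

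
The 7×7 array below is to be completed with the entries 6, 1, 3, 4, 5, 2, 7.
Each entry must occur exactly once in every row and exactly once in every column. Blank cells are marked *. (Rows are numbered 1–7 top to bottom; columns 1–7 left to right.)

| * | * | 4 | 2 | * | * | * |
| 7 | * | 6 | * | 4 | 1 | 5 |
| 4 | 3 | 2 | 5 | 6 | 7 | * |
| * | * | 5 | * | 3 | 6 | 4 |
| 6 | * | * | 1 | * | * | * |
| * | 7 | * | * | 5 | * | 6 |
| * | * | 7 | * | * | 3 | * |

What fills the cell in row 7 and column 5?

Row 1, column 6: row 1 has {4, 2} and column 6 has {6, 1, 3, 7}, leaving only 5.
Row 2, column 2: row 2 has {6, 1, 4, 5, 7} and column 2 has {3, 7}, leaving only 2.
Row 2, column 4: row 2 has {6, 1, 4, 5, 2, 7} and column 4 has {1, 5, 2}, leaving only 3.
Row 3, column 7: row 3 has {6, 3, 4, 5, 2, 7} and column 7 has {6, 4, 5}, leaving only 1.
Row 4, column 2: row 4 has {6, 3, 4, 5} and column 2 has {3, 2, 7}, leaving only 1.
Row 1, column 2: row 1 has {4, 5, 2} and column 2 has {1, 3, 2, 7}, leaving only 6.
Row 4, column 1: row 4 has {6, 1, 3, 4, 5} and column 1 has {6, 4, 7}, leaving only 2.
Row 4, column 4: row 4 has {6, 1, 3, 4, 5, 2} and column 4 has {1, 3, 5, 2}, leaving only 7.
Row 5, column 3: row 5 has {6, 1} and column 3 has {6, 4, 5, 2, 7}, leaving only 3.
Row 6, column 3: row 6 has {6, 5, 7} and column 3 has {6, 3, 4, 5, 2, 7}, leaving only 1.
Row 6, column 1: row 6 has {6, 1, 5, 7} and column 1 has {6, 4, 2, 7}, leaving only 3.
Row 1, column 1: row 1 has {6, 4, 5, 2} and column 1 has {6, 3, 4, 2, 7}, leaving only 1.
Row 1, column 5: row 1 has {6, 1, 4, 5, 2} and column 5 has {6, 3, 4, 5}, leaving only 7.
Row 1, column 7: row 1 has {6, 1, 4, 5, 2, 7} and column 7 has {6, 1, 4, 5}, leaving only 3.
Row 5, column 5: row 5 has {6, 1, 3} and column 5 has {6, 3, 4, 5, 7}, leaving only 2.
Row 7 already has {3, 7} and column 5 already has {6, 3, 4, 5, 2, 7}, so row 7, column 5 must be 1.

1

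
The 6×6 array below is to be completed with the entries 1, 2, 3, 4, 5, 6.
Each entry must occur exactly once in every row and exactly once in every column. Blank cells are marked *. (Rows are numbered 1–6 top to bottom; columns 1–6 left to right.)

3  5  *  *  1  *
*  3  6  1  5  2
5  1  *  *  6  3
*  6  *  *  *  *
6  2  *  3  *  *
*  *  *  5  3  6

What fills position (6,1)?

Row 1, column 6: row 1 has {1, 3, 5} and column 6 has {2, 3, 6}, leaving only 4.
Row 1, column 3: row 1 has {1, 3, 4, 5} and column 3 has {6}, leaving only 2.
Row 1, column 4: row 1 has {1, 2, 3, 4, 5} and column 4 has {1, 3, 5}, leaving only 6.
Row 2, column 1: row 2 has {1, 2, 3, 5, 6} and column 1 has {3, 5, 6}, leaving only 4.
Row 3, column 3: row 3 has {1, 3, 5, 6} and column 3 has {2, 6}, leaving only 4.
Row 3, column 4: row 3 has {1, 3, 4, 5, 6} and column 4 has {1, 3, 5, 6}, leaving only 2.
Row 4, column 4: row 4 has {6} and column 4 has {1, 2, 3, 5, 6}, leaving only 4.
Row 4, column 5: row 4 has {4, 6} and column 5 has {1, 3, 5, 6}, leaving only 2.
Row 4, column 1: row 4 has {2, 4, 6} and column 1 has {3, 4, 5, 6}, leaving only 1.
Row 6 already has {3, 5, 6} and column 1 already has {1, 3, 4, 5, 6}, so row 6, column 1 must be 2.

2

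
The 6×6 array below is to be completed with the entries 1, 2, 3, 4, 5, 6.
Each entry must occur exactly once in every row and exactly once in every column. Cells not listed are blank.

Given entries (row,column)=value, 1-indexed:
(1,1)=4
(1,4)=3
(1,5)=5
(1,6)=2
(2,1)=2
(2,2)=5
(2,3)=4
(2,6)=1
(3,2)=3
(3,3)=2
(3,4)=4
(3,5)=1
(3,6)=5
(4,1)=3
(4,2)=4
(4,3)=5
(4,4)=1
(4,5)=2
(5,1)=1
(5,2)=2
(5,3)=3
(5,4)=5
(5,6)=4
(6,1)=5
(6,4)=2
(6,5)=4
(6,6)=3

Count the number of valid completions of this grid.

Row 1, column 2: eliminating its row and column leaves {1, 6}.
Row 1, column 3: eliminating its row and column leaves {1, 6}.
Row 2, column 4: eliminating its row and column leaves {6}.
Row 2, column 5: eliminating its row and column leaves {3, 6}.
Row 3, column 1: eliminating its row and column leaves {6}.
Row 4, column 6: eliminating its row and column leaves {6}.
Row 5, column 5: eliminating its row and column leaves {6}.
Row 6, column 2: eliminating its row and column leaves {1, 6}.
Row 6, column 3: eliminating its row and column leaves {1, 6}.
Enumerating the assignments across these blanks that avoid any row or column repeat gives 2 completions.

2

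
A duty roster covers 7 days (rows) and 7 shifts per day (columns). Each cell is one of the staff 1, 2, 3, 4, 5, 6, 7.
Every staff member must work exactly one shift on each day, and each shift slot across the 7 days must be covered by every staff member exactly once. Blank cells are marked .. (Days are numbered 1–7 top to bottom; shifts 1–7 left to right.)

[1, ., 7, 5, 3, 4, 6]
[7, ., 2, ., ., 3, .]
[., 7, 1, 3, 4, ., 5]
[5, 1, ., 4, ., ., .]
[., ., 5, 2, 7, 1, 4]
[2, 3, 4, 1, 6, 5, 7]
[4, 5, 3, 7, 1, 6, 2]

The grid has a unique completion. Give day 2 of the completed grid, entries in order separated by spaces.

Day 2, shift 4: day 2 has {2, 3, 7} and shift 4 has {1, 2, 3, 4, 5, 7}, leaving only 6.
Day 2, shift 2: day 2 has {2, 3, 6, 7} and shift 2 has {1, 3, 5, 7}, leaving only 4.
Day 2, shift 5: day 2 has {2, 3, 4, 6, 7} and shift 5 has {1, 3, 4, 6, 7}, leaving only 5.
Day 2, shift 7: day 2 has {2, 3, 4, 5, 6, 7} and shift 7 has {2, 4, 5, 6, 7}, leaving only 1.
So day 2 reads: 7 4 2 6 5 3 1.

7 4 2 6 5 3 1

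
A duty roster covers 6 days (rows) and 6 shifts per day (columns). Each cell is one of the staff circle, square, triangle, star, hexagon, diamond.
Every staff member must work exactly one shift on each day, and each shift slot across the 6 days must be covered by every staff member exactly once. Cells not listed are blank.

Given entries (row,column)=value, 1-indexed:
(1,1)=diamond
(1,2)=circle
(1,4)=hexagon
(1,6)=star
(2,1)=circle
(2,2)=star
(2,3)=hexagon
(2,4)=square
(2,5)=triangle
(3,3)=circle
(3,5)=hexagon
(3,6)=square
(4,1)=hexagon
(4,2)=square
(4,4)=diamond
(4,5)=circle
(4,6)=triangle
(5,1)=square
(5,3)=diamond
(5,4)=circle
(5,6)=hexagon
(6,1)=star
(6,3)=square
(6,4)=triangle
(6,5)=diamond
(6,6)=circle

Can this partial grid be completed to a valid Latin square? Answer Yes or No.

Yes

No day or shift among the givens repeats a symbol, and propagating forced cells runs into no contradiction.
One valid completion exists (for instance, diamond circle triangle hexagon square star / circle star hexagon square triangle diamond / triangle diamond circle star hexagon square / hexagon square star diamond circle triangle / square triangle diamond circle star hexagon / star hexagon square triangle diamond circle).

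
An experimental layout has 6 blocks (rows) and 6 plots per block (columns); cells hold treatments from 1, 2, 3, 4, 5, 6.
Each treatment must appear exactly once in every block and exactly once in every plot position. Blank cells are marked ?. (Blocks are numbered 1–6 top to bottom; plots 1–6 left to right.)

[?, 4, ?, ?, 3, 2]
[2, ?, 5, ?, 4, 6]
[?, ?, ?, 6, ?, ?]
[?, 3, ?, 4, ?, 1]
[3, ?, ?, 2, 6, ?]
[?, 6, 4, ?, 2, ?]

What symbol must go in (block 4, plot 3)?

2

Block 2, plot 2: block 2 has {2, 4, 5, 6} and plot 2 has {3, 4, 6}, leaving only 1.
Block 2, plot 4: block 2 has {1, 2, 4, 5, 6} and plot 4 has {2, 4, 6}, leaving only 3.
Block 4, plot 5: block 4 has {1, 3, 4} and plot 5 has {2, 3, 4, 6}, leaving only 5.
Block 3, plot 5: block 3 has {6} and plot 5 has {2, 3, 4, 5, 6}, leaving only 1.
Block 4, plot 1: block 4 has {1, 3, 4, 5} and plot 1 has {2, 3}, leaving only 6.
Block 4 already has {1, 3, 4, 5, 6} and plot 3 already has {4, 5}, so block 4, plot 3 must be 2.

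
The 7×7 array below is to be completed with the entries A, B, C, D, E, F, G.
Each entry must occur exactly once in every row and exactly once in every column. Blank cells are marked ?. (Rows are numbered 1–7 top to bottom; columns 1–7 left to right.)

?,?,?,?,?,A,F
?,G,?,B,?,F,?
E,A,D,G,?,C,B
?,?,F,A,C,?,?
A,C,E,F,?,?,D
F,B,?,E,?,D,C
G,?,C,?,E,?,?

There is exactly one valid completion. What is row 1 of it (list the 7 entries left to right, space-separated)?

D E B C G A F

Row 2, column 3: row 2 has {B, F, G} and column 3 has {C, D, E, F}, leaving only A.
Row 2, column 5: row 2 has {A, B, F, G} and column 5 has {C, E}, leaving only D.
Row 2, column 1: row 2 has {A, B, D, F, G} and column 1 has {A, E, F, G}, leaving only C.
Row 2, column 7: row 2 has {A, B, C, D, F, G} and column 7 has {B, C, D, F}, leaving only E.
Row 3, column 5: row 3 has {A, B, C, D, E, G} and column 5 has {C, D, E}, leaving only F.
Row 4, column 7: row 4 has {A, C, F} and column 7 has {B, C, D, E, F}, leaving only G.
Row 6, column 3: row 6 has {B, C, D, E, F} and column 3 has {A, C, D, E, F}, leaving only G.
Row 1, column 3: row 1 has {A, F} and column 3 has {A, C, D, E, F, G}, leaving only B.
Row 1, column 1: row 1 has {A, B, F} and column 1 has {A, C, E, F, G}, leaving only D.
Row 1, column 2: row 1 has {A, B, D, F} and column 2 has {A, B, C, G}, leaving only E.
Row 1, column 4: row 1 has {A, B, D, E, F} and column 4 has {A, B, E, F, G}, leaving only C.
Row 1, column 5: row 1 has {A, B, C, D, E, F} and column 5 has {C, D, E, F}, leaving only G.
So row 1 reads: D E B C G A F.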